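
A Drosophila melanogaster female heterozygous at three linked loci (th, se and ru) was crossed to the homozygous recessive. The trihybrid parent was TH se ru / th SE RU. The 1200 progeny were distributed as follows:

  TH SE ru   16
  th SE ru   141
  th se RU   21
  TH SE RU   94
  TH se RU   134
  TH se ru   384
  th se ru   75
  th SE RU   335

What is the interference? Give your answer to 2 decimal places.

0.31

The two rarest classes, TH SE ru and th se RU, are the double crossovers. Comparing them with the parentals, only the se allele has switched, so se is the middle locus and the order is ru – se – th.
ru–se: (275 + 37)/1200 = 0.2600; se–th: (169 + 37)/1200 = 0.1717.
Expected DCO frequency = 0.2600 × 0.1717 ≈ 0.04464; observed = 37/1200 ≈ 0.03083.
Coefficient of coincidence = 0.03083/0.04464 ≈ 0.69; interference = 1 − 0.69 = 0.31.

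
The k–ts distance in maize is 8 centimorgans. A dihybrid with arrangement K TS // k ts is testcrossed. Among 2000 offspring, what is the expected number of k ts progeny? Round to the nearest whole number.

A map distance of 8 centimorgans corresponds to a recombination frequency of 0.080.
The F1 is K TS / k ts, so k ts is a parental gamete class with expected frequency (1 − r)/2 = 0.920/2 = 0.4600.
Expected number = 0.4600 × 2000 = 920.00 ≈ 920.

920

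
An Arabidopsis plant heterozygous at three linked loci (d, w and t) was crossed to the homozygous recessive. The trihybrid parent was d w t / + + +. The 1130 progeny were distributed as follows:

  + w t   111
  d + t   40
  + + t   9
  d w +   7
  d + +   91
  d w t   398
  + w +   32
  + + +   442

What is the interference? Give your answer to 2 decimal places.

The two rarest classes, d w + and + + t, are the double crossovers. Comparing them with the parentals, only the t allele has switched, so t is the middle locus and the order is d – t – w.
d–t: (202 + 16)/1130 = 0.1929; t–w: (72 + 16)/1130 = 0.0779.
Expected DCO frequency = 0.1929 × 0.0779 ≈ 0.01503; observed = 16/1130 ≈ 0.01416.
Coefficient of coincidence = 0.01416/0.01503 ≈ 0.94; interference = 1 − 0.94 = 0.06.

0.06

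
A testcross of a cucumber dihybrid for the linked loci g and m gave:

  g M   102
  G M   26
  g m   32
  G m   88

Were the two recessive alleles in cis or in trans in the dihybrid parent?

The two most frequent classes are G m (88) and g M (102); these are the parental (non-recombinant) types.
So the F1 carried G m on one chromosome and g M on the other — the recessive alleles are on opposite chromosomes (trans / repulsion).

trans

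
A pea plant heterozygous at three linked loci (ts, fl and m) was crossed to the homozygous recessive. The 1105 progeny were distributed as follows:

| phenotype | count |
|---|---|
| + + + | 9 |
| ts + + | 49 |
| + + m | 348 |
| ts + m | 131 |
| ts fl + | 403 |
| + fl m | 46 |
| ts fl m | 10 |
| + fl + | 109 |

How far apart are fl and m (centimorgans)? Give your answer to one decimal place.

The two most frequent reciprocal classes, ts fl + and + + m, are the parental types, so the F1 was ts fl + / + + m.
The two rarest classes, ts fl m and + + +, are the double crossovers. Comparing them with the parentals, only the m allele has switched, so m is the middle locus and the order is ts – m – fl.
Crossovers in the m–fl interval produce the single-crossover classes ts + + and + fl m (49 + 46 = 95) plus the double crossovers (19).
RF(m–fl) = (95 + 19) / 1105 = 114/1105 = 0.1032 → 10.3 centimorgans.

10.3 centimorgans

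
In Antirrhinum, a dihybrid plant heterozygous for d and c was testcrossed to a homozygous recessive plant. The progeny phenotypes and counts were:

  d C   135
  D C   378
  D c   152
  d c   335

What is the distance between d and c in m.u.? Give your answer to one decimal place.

The two most frequent classes, D C (378) and d c (335), are the parental types, so the F1 was D C / d c.
The recombinant classes are D c and d C: 152 + 135 = 287.
Recombination frequency = 287/1000 = 0.2870 ≈ 28.7%, i.e. 28.7 m.u.

28.7 m.u.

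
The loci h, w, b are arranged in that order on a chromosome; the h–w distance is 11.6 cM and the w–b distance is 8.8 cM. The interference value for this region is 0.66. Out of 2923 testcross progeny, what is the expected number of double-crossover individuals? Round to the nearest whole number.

10

Map distances give recombination frequencies of 0.116 and 0.088 for the two intervals.
With interference 0.66 (so coincidence = 0.34), expected double-crossover frequency = 0.116 × 0.088 × 0.34 = 0.00347.
Expected number = 0.00347 × 2923 = 10.14 ≈ 10.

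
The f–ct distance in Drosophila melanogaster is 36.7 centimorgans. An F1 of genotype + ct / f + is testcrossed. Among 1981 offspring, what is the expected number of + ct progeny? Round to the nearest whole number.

627

A map distance of 36.7 centimorgans corresponds to a recombination frequency of 0.367.
The F1 is + ct / f +, so + ct is a parental gamete class with expected frequency (1 − r)/2 = 0.633/2 = 0.3165.
Expected number = 0.3165 × 1981 = 626.99 ≈ 627.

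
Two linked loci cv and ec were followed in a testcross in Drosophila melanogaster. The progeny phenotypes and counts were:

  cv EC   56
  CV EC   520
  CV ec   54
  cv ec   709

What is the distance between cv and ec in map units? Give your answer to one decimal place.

8.2 map units

The two most frequent classes, CV EC (520) and cv ec (709), are the parental types, so the F1 was CV EC / cv ec.
The recombinant classes are CV ec and cv EC: 54 + 56 = 110.
Recombination frequency = 110/1339 = 0.0822 ≈ 8.2%, i.e. 8.2 map units.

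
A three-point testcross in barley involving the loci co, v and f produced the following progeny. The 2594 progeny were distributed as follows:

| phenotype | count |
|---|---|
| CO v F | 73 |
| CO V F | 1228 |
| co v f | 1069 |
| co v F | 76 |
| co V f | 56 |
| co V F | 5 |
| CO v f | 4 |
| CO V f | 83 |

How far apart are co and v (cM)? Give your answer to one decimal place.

5.3 cM

The two most frequent reciprocal classes, co v f and CO V F, are the parental types, so the F1 was co v f / CO V F.
The two rarest classes, CO v f and co V F, are the double crossovers. Comparing them with the parentals, only the co allele has switched, so co is the middle locus and the order is f – co – v.
Crossovers in the co–v interval produce the single-crossover classes co V f and CO v F (56 + 73 = 129) plus the double crossovers (9).
RF(co–v) = (129 + 9) / 2594 = 138/2594 = 0.0532 → 5.3 cM.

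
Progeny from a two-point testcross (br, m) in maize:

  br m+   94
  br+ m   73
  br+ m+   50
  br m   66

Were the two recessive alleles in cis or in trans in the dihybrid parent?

trans

The two most frequent classes are br+ m (73) and br m+ (94); these are the parental (non-recombinant) types.
So the F1 carried br+ m on one chromosome and br m+ on the other — the recessive alleles are on opposite chromosomes (trans / repulsion).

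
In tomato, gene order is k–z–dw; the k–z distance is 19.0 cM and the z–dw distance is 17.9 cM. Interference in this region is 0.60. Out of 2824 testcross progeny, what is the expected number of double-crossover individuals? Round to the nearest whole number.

38

Map distances give recombination frequencies of 0.190 and 0.179 for the two intervals.
With interference 0.60 (so coincidence = 0.40), expected double-crossover frequency = 0.190 × 0.179 × 0.40 = 0.01360.
Expected number = 0.01360 × 2824 = 38.42 ≈ 38.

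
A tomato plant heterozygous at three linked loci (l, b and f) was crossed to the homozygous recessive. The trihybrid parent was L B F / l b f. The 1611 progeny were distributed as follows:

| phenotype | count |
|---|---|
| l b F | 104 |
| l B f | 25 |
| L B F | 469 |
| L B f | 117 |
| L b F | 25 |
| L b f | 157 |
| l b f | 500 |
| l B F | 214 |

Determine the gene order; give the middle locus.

The two rarest classes, L b F and l B f, are the double crossovers. Comparing them with the parentals, only the b allele has switched, so b is the middle locus and the order is l – b – f.

b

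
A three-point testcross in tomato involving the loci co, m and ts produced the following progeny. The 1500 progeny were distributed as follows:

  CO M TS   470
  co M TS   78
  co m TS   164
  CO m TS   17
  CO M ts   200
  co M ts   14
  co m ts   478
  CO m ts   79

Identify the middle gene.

The two most frequent reciprocal classes, co m ts and CO M TS, are the parental types, so the F1 was co m ts / CO M TS.
The two rarest classes, co M ts and CO m TS, are the double crossovers. Comparing them with the parentals, only the m allele has switched, so m is the middle locus and the order is co – m – ts.

m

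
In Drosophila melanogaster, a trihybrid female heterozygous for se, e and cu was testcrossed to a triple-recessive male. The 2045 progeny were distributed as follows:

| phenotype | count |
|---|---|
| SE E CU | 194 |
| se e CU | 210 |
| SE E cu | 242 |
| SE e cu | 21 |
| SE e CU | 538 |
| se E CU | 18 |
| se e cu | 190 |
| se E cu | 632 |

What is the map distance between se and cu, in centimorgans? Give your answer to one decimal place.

24.0 centimorgans

The two most frequent reciprocal classes, se E cu and SE e CU, are the parental types, so the F1 was se E cu / SE e CU.
The two rarest classes, se E CU and SE e cu, are the double crossovers. Comparing them with the parentals, only the cu allele has switched, so cu is the middle locus and the order is se – cu – e.
Crossovers in the se–cu interval produce the single-crossover classes SE E cu and se e CU (242 + 210 = 452) plus the double crossovers (39).
RF(se–cu) = (452 + 39) / 2045 = 491/2045 = 0.2401 → 24.0 centimorgans.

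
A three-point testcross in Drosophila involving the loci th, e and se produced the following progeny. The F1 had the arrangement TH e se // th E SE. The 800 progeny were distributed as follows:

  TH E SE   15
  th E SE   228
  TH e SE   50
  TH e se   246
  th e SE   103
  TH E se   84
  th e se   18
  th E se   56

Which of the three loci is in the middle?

The two rarest classes, th e se and TH E SE, are the double crossovers. Comparing them with the parentals, only the th allele has switched, so th is the middle locus and the order is se – th – e.

th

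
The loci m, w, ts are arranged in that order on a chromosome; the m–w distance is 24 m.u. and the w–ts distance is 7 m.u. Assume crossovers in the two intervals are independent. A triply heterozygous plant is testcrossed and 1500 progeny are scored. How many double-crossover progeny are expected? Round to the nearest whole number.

25

Map distances give recombination frequencies of 0.240 and 0.070 for the two intervals.
With no interference, expected double-crossover frequency = 0.240 × 0.070 = 0.01680.
Expected number = 0.01680 × 1500 = 25.20 ≈ 25.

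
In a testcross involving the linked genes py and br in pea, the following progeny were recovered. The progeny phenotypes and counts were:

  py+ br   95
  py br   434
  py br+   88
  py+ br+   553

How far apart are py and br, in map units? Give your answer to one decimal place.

15.6 map units

The two most frequent classes, py+ br+ (553) and py br (434), are the parental types, so the F1 was py+ br+ / py br.
The recombinant classes are py+ br and py br+: 95 + 88 = 183.
Recombination frequency = 183/1170 = 0.1564 ≈ 15.6%, i.e. 15.6 map units.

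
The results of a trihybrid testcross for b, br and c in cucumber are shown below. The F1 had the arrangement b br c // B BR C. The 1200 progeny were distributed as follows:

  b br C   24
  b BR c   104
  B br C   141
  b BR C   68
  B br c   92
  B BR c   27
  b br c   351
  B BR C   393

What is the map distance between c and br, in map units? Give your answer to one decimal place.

The two rarest classes, b br C and B BR c, are the double crossovers. Comparing them with the parentals, only the c allele has switched, so c is the middle locus and the order is br – c – b.
Crossovers in the br–c interval produce the single-crossover classes b BR c and B br C (104 + 141 = 245) plus the double crossovers (51).
RF(br–c) = (245 + 51) / 1200 = 296/1200 = 0.2467 → 24.7 map units.

24.7 map units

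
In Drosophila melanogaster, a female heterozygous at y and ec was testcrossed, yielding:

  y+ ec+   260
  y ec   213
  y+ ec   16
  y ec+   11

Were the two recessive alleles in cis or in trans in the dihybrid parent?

cis

The two most frequent classes are y+ ec+ (260) and y ec (213); these are the parental (non-recombinant) types.
So the F1 carried y+ ec+ on one chromosome and y ec on the other — the recessive alleles are on the same chromosome (cis / coupling).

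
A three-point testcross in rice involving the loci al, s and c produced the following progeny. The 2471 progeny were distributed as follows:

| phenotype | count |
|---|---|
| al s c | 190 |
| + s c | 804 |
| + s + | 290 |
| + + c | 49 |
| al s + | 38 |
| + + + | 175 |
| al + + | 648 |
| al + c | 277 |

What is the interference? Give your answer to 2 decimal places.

The two most frequent reciprocal classes, + s c and al + +, are the parental types, so the F1 was + s c / al + +.
The two rarest classes, + + c and al s +, are the double crossovers. Comparing them with the parentals, only the s allele has switched, so s is the middle locus and the order is al – s – c.
al–s: (365 + 87)/2471 = 0.1829; s–c: (567 + 87)/2471 = 0.2647.
Expected DCO frequency = 0.1829 × 0.2647 ≈ 0.04841; observed = 87/2471 ≈ 0.03521.
Coefficient of coincidence = 0.03521/0.04841 ≈ 0.73; interference = 1 − 0.73 = 0.27.

0.27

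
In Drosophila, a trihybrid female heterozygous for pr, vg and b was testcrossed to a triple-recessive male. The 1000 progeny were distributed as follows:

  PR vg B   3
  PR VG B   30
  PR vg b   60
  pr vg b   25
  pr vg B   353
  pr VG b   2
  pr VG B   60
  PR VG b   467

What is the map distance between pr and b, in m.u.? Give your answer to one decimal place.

The two most frequent reciprocal classes, pr vg B and PR VG b, are the parental types, so the F1 was pr vg B / PR VG b.
The two rarest classes, PR vg B and pr VG b, are the double crossovers. Comparing them with the parentals, only the pr allele has switched, so pr is the middle locus and the order is b – pr – vg.
Crossovers in the b–pr interval produce the single-crossover classes pr vg b and PR VG B (25 + 30 = 55) plus the double crossovers (5).
RF(b–pr) = (55 + 5) / 1000 = 60/1000 = 0.0600 → 6.0 m.u.

6.0 m.u.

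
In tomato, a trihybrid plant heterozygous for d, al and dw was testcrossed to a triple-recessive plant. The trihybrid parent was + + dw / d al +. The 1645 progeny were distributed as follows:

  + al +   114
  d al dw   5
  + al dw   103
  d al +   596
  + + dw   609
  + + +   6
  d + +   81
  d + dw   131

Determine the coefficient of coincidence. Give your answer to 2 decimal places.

0.36

The two rarest classes, + + + and d al dw, are the double crossovers. Comparing them with the parentals, only the dw allele has switched, so dw is the middle locus and the order is d – dw – al.
d–dw: (245 + 11)/1645 = 0.1556; dw–al: (184 + 11)/1645 = 0.1185.
Expected DCO frequency = 0.1556 × 0.1185 ≈ 0.01844; observed = 11/1645 ≈ 0.00669.
Coefficient of coincidence = 0.00669/0.01844 ≈ 0.36.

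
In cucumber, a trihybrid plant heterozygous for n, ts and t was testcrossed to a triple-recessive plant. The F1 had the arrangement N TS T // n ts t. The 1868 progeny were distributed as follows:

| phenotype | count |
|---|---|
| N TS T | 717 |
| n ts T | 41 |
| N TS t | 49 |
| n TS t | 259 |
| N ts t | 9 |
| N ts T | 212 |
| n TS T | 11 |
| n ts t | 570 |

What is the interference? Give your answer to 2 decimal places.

The two rarest classes, n TS T and N ts t, are the double crossovers. Comparing them with the parentals, only the n allele has switched, so n is the middle locus and the order is t – n – ts.
t–n: (90 + 20)/1868 = 0.0589; n–ts: (471 + 20)/1868 = 0.2628.
Expected DCO frequency = 0.0589 × 0.2628 ≈ 0.01548; observed = 20/1868 ≈ 0.01071.
Coefficient of coincidence = 0.01071/0.01548 ≈ 0.69; interference = 1 − 0.69 = 0.31.

0.31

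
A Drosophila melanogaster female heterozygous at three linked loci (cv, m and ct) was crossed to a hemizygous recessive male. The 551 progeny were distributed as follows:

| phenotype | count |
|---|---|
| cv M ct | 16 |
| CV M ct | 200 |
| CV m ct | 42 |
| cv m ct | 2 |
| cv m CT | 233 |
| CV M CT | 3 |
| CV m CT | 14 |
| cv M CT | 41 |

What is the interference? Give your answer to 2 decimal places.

0.11

The two most frequent reciprocal classes, cv m CT and CV M ct, are the parental types, so the F1 was cv m CT / CV M ct.
The two rarest classes, cv m ct and CV M CT, are the double crossovers. Comparing them with the parentals, only the ct allele has switched, so ct is the middle locus and the order is m – ct – cv.
m–ct: (83 + 5)/551 = 0.1597; ct–cv: (30 + 5)/551 = 0.0635.
Expected DCO frequency = 0.1597 × 0.0635 ≈ 0.01014; observed = 5/551 ≈ 0.00907.
Coefficient of coincidence = 0.00907/0.01014 ≈ 0.89; interference = 1 − 0.89 = 0.11.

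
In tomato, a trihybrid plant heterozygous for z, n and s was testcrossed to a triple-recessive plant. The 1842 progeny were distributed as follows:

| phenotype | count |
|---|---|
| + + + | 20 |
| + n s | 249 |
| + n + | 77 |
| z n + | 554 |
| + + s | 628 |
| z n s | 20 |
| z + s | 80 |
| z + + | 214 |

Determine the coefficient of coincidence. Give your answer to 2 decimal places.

0.74

The two most frequent reciprocal classes, + + s and z n +, are the parental types, so the F1 was + + s / z n +.
The two rarest classes, + + + and z n s, are the double crossovers. Comparing them with the parentals, only the s allele has switched, so s is the middle locus and the order is z – s – n.
z–s: (157 + 40)/1842 = 0.1069; s–n: (463 + 40)/1842 = 0.2731.
Expected DCO frequency = 0.1069 × 0.2731 ≈ 0.02919; observed = 40/1842 ≈ 0.02172.
Coefficient of coincidence = 0.02172/0.02919 ≈ 0.74.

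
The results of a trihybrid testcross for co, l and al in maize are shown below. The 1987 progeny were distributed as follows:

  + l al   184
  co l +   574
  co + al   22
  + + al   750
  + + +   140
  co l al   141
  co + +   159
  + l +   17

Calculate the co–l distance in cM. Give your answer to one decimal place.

19.2 cM

The two most frequent reciprocal classes, co l + and + + al, are the parental types, so the F1 was co l + / + + al.
The two rarest classes, + l + and co + al, are the double crossovers. Comparing them with the parentals, only the co allele has switched, so co is the middle locus and the order is l – co – al.
Crossovers in the l–co interval produce the single-crossover classes co + + and + l al (159 + 184 = 343) plus the double crossovers (39).
RF(l–co) = (343 + 39) / 1987 = 382/1987 = 0.1922 → 19.2 cM.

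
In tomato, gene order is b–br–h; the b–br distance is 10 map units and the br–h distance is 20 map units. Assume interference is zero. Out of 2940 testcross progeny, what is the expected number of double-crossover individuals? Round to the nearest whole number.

59

Map distances give recombination frequencies of 0.100 and 0.200 for the two intervals.
With no interference, expected double-crossover frequency = 0.100 × 0.200 = 0.02000.
Expected number = 0.02000 × 2940 = 58.80 ≈ 59.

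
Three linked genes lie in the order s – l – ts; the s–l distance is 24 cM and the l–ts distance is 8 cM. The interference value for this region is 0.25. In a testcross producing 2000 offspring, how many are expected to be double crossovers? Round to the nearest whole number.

Map distances give recombination frequencies of 0.240 and 0.080 for the two intervals.
With interference 0.25 (so coincidence = 0.75), expected double-crossover frequency = 0.240 × 0.080 × 0.75 = 0.01440.
Expected number = 0.01440 × 2000 = 28.80 ≈ 29.

29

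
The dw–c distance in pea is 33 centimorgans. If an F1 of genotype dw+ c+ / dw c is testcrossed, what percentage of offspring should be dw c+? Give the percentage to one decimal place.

A map distance of 33 centimorgans corresponds to a recombination frequency of 0.330.
The F1 is dw+ c+ / dw c, so dw c+ is a recombinant gamete class with expected frequency r/2 = 0.330/2 = 0.1650.
That is 0.1650 = 16.5% of the progeny.

16.5%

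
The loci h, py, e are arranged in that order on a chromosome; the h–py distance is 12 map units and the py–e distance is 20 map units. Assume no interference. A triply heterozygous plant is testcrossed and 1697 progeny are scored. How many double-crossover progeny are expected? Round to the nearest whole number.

Map distances give recombination frequencies of 0.120 and 0.200 for the two intervals.
With no interference, expected double-crossover frequency = 0.120 × 0.200 = 0.02400.
Expected number = 0.02400 × 1697 = 40.73 ≈ 41.

41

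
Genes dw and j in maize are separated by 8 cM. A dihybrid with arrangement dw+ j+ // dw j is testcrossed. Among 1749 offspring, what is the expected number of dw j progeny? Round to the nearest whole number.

805

A map distance of 8 cM corresponds to a recombination frequency of 0.080.
The F1 is dw+ j+ / dw j, so dw j is a parental gamete class with expected frequency (1 − r)/2 = 0.920/2 = 0.4600.
Expected number = 0.4600 × 1749 = 804.54 ≈ 805.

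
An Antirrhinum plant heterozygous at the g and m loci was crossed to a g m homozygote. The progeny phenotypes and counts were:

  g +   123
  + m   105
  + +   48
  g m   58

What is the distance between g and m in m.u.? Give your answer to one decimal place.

The two most frequent classes, + m (105) and g + (123), are the parental types, so the F1 was + m / g +.
The recombinant classes are + + and g m: 48 + 58 = 106.
Recombination frequency = 106/334 = 0.3174 ≈ 31.7%, i.e. 31.7 m.u.

31.7 m.u.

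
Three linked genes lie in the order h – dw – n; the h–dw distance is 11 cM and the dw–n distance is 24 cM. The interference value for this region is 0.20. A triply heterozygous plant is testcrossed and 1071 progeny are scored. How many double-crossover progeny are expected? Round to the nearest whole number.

Map distances give recombination frequencies of 0.110 and 0.240 for the two intervals.
With interference 0.20 (so coincidence = 0.80), expected double-crossover frequency = 0.110 × 0.240 × 0.80 = 0.02112.
Expected number = 0.02112 × 1071 = 22.62 ≈ 23.

23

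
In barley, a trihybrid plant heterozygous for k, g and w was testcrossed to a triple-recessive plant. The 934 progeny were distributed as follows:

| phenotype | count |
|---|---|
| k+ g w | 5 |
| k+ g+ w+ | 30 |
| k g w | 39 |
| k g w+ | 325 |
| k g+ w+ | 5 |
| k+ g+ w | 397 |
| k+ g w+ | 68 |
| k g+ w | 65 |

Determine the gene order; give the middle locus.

The two most frequent reciprocal classes, k g w+ and k+ g+ w, are the parental types, so the F1 was k g w+ / k+ g+ w.
The two rarest classes, k g+ w+ and k+ g w, are the double crossovers. Comparing them with the parentals, only the g allele has switched, so g is the middle locus and the order is w – g – k.

g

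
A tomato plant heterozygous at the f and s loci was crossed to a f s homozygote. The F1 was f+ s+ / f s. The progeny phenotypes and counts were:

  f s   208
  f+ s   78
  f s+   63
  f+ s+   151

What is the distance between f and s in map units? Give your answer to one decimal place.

28.2 map units

The recombinant classes are f+ s and f s+: 78 + 63 = 141.
Recombination frequency = 141/500 = 0.2820 ≈ 28.2%, i.e. 28.2 map units.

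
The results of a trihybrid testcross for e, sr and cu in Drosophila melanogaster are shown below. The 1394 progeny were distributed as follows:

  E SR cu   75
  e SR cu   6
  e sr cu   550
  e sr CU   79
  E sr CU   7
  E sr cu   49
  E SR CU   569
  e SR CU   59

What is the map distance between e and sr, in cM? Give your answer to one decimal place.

The two most frequent reciprocal classes, e sr cu and E SR CU, are the parental types, so the F1 was e sr cu / E SR CU.
The two rarest classes, e SR cu and E sr CU, are the double crossovers. Comparing them with the parentals, only the sr allele has switched, so sr is the middle locus and the order is cu – sr – e.
Crossovers in the sr–e interval produce the single-crossover classes E sr cu and e SR CU (49 + 59 = 108) plus the double crossovers (13).
RF(sr–e) = (108 + 13) / 1394 = 121/1394 = 0.0868 → 8.7 cM.

8.7 cM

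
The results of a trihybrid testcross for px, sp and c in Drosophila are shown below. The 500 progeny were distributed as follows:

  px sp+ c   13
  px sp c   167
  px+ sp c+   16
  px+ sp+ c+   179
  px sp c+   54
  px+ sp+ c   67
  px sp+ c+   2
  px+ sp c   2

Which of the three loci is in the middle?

px

The two most frequent reciprocal classes, px+ sp+ c+ and px sp c, are the parental types, so the F1 was px+ sp+ c+ / px sp c.
The two rarest classes, px sp+ c+ and px+ sp c, are the double crossovers. Comparing them with the parentals, only the px allele has switched, so px is the middle locus and the order is sp – px – c.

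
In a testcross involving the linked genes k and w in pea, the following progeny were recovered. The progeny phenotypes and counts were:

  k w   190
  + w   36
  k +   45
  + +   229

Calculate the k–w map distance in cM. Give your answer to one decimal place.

16.2 cM

The two most frequent classes, + + (229) and k w (190), are the parental types, so the F1 was + + / k w.
The recombinant classes are + w and k +: 36 + 45 = 81.
Recombination frequency = 81/500 = 0.1620 ≈ 16.2%, i.e. 16.2 cM.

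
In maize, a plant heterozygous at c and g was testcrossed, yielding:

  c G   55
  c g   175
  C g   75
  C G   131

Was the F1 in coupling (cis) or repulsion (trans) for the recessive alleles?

The two most frequent classes are C G (131) and c g (175); these are the parental (non-recombinant) types.
So the F1 carried C G on one chromosome and c g on the other — the recessive alleles are on the same chromosome (cis / coupling).

cis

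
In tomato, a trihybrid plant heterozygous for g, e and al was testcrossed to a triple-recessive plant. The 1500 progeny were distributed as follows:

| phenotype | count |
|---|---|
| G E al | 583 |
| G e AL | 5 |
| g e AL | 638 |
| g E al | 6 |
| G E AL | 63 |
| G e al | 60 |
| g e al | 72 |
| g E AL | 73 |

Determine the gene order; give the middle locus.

The two most frequent reciprocal classes, G E al and g e AL, are the parental types, so the F1 was G E al / g e AL.
The two rarest classes, g E al and G e AL, are the double crossovers. Comparing them with the parentals, only the g allele has switched, so g is the middle locus and the order is al – g – e.

g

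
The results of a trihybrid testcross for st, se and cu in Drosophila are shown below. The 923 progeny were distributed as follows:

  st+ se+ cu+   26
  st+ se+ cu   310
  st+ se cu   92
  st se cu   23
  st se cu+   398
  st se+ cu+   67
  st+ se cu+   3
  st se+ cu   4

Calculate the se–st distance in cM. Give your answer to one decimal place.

18.0 cM

The two most frequent reciprocal classes, st se cu+ and st+ se+ cu, are the parental types, so the F1 was st se cu+ / st+ se+ cu.
The two rarest classes, st+ se cu+ and st se+ cu, are the double crossovers. Comparing them with the parentals, only the st allele has switched, so st is the middle locus and the order is se – st – cu.
Crossovers in the se–st interval produce the single-crossover classes st se+ cu+ and st+ se cu (67 + 92 = 159) plus the double crossovers (7).
RF(se–st) = (159 + 7) / 923 = 166/923 = 0.1798 → 18.0 cM.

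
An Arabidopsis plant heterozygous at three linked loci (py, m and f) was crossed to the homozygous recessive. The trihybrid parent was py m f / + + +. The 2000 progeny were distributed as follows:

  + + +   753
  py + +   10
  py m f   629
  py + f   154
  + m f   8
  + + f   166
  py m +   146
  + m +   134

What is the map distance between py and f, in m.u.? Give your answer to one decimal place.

The two rarest classes, + m f and py + +, are the double crossovers. Comparing them with the parentals, only the py allele has switched, so py is the middle locus and the order is f – py – m.
Crossovers in the f–py interval produce the single-crossover classes py m + and + + f (146 + 166 = 312) plus the double crossovers (18).
RF(f–py) = (312 + 18) / 2000 = 330/2000 = 0.1650 → 16.5 m.u.

16.5 m.u.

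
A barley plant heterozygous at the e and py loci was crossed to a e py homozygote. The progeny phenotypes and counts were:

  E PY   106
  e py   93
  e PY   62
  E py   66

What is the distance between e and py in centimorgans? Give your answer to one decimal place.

The two most frequent classes, E PY (106) and e py (93), are the parental types, so the F1 was E PY / e py.
The recombinant classes are E py and e PY: 66 + 62 = 128.
Recombination frequency = 128/327 = 0.3914 ≈ 39.1%, i.e. 39.1 centimorgans.

39.1 centimorgans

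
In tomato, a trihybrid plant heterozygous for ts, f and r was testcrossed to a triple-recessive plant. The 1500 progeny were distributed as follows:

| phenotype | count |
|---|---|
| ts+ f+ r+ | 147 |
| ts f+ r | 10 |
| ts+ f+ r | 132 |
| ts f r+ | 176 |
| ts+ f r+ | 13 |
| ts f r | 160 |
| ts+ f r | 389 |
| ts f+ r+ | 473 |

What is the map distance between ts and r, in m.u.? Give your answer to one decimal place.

The two most frequent reciprocal classes, ts f+ r+ and ts+ f r, are the parental types, so the F1 was ts f+ r+ / ts+ f r.
The two rarest classes, ts f+ r and ts+ f r+, are the double crossovers. Comparing them with the parentals, only the r allele has switched, so r is the middle locus and the order is f – r – ts.
Crossovers in the r–ts interval produce the single-crossover classes ts+ f+ r+ and ts f r (147 + 160 = 307) plus the double crossovers (23).
RF(r–ts) = (307 + 23) / 1500 = 330/1500 = 0.2200 → 22.0 m.u.

22.0 m.u.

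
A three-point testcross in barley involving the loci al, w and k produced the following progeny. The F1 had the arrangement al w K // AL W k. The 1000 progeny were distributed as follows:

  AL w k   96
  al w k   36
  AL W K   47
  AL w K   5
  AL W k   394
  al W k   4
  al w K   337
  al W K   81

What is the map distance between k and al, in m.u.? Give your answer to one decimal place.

9.2 m.u.

The two rarest classes, AL w K and al W k, are the double crossovers. Comparing them with the parentals, only the al allele has switched, so al is the middle locus and the order is k – al – w.
Crossovers in the k–al interval produce the single-crossover classes al w k and AL W K (36 + 47 = 83) plus the double crossovers (9).
RF(k–al) = (83 + 9) / 1000 = 92/1000 = 0.0920 → 9.2 m.u.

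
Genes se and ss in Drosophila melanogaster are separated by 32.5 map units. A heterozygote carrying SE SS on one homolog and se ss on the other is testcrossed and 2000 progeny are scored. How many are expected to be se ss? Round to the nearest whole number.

A map distance of 32.5 map units corresponds to a recombination frequency of 0.325.
The F1 is SE SS / se ss, so se ss is a parental gamete class with expected frequency (1 − r)/2 = 0.675/2 = 0.3375.
Expected number = 0.3375 × 2000 = 675.00 ≈ 675.

675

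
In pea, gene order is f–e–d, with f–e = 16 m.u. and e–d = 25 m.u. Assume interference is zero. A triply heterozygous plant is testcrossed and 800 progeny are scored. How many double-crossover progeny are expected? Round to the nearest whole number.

32

Map distances give recombination frequencies of 0.160 and 0.250 for the two intervals.
With no interference, expected double-crossover frequency = 0.160 × 0.250 = 0.04000.
Expected number = 0.04000 × 800 = 32.00 ≈ 32.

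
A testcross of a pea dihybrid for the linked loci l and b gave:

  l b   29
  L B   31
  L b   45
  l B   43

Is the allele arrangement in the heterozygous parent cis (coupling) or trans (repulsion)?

The two most frequent classes are L b (45) and l B (43); these are the parental (non-recombinant) types.
So the F1 carried L b on one chromosome and l B on the other — the recessive alleles are on opposite chromosomes (trans / repulsion).

trans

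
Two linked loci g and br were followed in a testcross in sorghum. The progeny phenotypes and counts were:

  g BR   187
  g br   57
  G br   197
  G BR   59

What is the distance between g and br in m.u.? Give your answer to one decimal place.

23.2 m.u.

The two most frequent classes, G br (197) and g BR (187), are the parental types, so the F1 was G br / g BR.
The recombinant classes are G BR and g br: 59 + 57 = 116.
Recombination frequency = 116/500 = 0.2320 ≈ 23.2%, i.e. 23.2 m.u.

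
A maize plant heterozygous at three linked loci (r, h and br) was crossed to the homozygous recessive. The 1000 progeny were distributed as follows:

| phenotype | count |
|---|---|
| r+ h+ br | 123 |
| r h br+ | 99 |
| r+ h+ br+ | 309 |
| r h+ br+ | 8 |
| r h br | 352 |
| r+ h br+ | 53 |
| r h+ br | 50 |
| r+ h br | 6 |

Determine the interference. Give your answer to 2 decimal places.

0.49

The two most frequent reciprocal classes, r+ h+ br+ and r h br, are the parental types, so the F1 was r+ h+ br+ / r h br.
The two rarest classes, r h+ br+ and r+ h br, are the double crossovers. Comparing them with the parentals, only the r allele has switched, so r is the middle locus and the order is br – r – h.
br–r: (222 + 14)/1000 = 0.2360; r–h: (103 + 14)/1000 = 0.1170.
Expected DCO frequency = 0.2360 × 0.1170 ≈ 0.02761; observed = 14/1000 ≈ 0.01400.
Coefficient of coincidence = 0.01400/0.02761 ≈ 0.51; interference = 1 − 0.51 = 0.49.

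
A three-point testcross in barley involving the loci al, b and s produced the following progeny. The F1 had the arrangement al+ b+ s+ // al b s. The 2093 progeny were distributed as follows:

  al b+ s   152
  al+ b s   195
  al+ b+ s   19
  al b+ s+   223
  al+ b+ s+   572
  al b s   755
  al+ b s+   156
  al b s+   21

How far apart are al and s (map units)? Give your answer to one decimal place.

The two rarest classes, al+ b+ s and al b s+, are the double crossovers. Comparing them with the parentals, only the s allele has switched, so s is the middle locus and the order is al – s – b.
Crossovers in the al–s interval produce the single-crossover classes al b+ s+ and al+ b s (223 + 195 = 418) plus the double crossovers (40).
RF(al–s) = (418 + 40) / 2093 = 458/2093 = 0.2188 → 21.9 map units.

21.9 map units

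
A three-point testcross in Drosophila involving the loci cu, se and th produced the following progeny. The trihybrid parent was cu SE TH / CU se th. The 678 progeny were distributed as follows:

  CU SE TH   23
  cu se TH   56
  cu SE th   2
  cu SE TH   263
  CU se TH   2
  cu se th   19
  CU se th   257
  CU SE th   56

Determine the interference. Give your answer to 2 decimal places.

The two rarest classes, cu SE th and CU se TH, are the double crossovers. Comparing them with the parentals, only the th allele has switched, so th is the middle locus and the order is se – th – cu.
se–th: (112 + 4)/678 = 0.1711; th–cu: (42 + 4)/678 = 0.0678.
Expected DCO frequency = 0.1711 × 0.0678 ≈ 0.01160; observed = 4/678 ≈ 0.00590.
Coefficient of coincidence = 0.00590/0.01160 ≈ 0.51; interference = 1 − 0.51 = 0.49.

0.49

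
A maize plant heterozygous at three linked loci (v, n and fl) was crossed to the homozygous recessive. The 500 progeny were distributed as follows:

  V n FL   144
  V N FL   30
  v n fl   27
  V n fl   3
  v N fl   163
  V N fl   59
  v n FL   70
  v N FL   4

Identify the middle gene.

The two most frequent reciprocal classes, v N fl and V n FL, are the parental types, so the F1 was v N fl / V n FL.
The two rarest classes, v N FL and V n fl, are the double crossovers. Comparing them with the parentals, only the fl allele has switched, so fl is the middle locus and the order is n – fl – v.

fl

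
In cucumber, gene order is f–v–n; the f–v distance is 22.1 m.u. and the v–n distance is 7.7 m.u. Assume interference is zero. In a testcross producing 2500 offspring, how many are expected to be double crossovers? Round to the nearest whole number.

Map distances give recombination frequencies of 0.221 and 0.077 for the two intervals.
With no interference, expected double-crossover frequency = 0.221 × 0.077 = 0.01702.
Expected number = 0.01702 × 2500 = 42.54 ≈ 43.

43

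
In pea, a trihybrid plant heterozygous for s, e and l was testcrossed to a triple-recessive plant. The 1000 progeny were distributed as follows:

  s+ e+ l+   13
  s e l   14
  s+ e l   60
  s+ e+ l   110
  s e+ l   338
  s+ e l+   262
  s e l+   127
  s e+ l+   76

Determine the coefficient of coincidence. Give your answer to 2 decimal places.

The two most frequent reciprocal classes, s e+ l and s+ e l+, are the parental types, so the F1 was s e+ l / s+ e l+.
The two rarest classes, s e l and s+ e+ l+, are the double crossovers. Comparing them with the parentals, only the e allele has switched, so e is the middle locus and the order is l – e – s.
l–e: (136 + 27)/1000 = 0.1630; e–s: (237 + 27)/1000 = 0.2640.
Expected DCO frequency = 0.1630 × 0.2640 ≈ 0.04303; observed = 27/1000 ≈ 0.02700.
Coefficient of coincidence = 0.02700/0.04303 ≈ 0.63.

0.63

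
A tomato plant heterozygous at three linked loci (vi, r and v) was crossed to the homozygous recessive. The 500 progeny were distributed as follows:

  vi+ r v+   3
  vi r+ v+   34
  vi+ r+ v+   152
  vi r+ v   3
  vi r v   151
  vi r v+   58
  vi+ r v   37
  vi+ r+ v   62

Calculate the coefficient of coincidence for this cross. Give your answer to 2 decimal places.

0.31

The two most frequent reciprocal classes, vi+ r+ v+ and vi r v, are the parental types, so the F1 was vi+ r+ v+ / vi r v.
The two rarest classes, vi+ r v+ and vi r+ v, are the double crossovers. Comparing them with the parentals, only the r allele has switched, so r is the middle locus and the order is vi – r – v.
vi–r: (71 + 6)/500 = 0.1540; r–v: (120 + 6)/500 = 0.2520.
Expected DCO frequency = 0.1540 × 0.2520 ≈ 0.03881; observed = 6/500 ≈ 0.01200.
Coefficient of coincidence = 0.01200/0.03881 ≈ 0.31.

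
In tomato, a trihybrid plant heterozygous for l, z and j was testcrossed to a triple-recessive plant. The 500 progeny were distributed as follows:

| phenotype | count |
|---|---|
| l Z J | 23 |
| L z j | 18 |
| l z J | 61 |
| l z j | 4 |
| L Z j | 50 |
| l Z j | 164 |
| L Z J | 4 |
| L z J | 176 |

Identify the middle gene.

z

The two most frequent reciprocal classes, L z J and l Z j, are the parental types, so the F1 was L z J / l Z j.
The two rarest classes, L Z J and l z j, are the double crossovers. Comparing them with the parentals, only the z allele has switched, so z is the middle locus and the order is l – z – j.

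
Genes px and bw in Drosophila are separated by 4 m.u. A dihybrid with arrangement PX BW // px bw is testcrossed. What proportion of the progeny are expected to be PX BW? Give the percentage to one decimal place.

A map distance of 4 m.u. corresponds to a recombination frequency of 0.040.
The F1 is PX BW / px bw, so PX BW is a parental gamete class with expected frequency (1 − r)/2 = 0.960/2 = 0.4800.
That is 0.4800 = 48.0% of the progeny.

48.0%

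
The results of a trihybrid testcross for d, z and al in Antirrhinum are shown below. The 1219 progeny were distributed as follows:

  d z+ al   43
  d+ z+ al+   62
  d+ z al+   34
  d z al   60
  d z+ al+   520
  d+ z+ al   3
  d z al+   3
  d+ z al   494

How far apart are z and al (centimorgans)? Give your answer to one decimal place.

6.8 centimorgans

The two most frequent reciprocal classes, d+ z al and d z+ al+, are the parental types, so the F1 was d+ z al / d z+ al+.
The two rarest classes, d+ z+ al and d z al+, are the double crossovers. Comparing them with the parentals, only the z allele has switched, so z is the middle locus and the order is al – z – d.
Crossovers in the al–z interval produce the single-crossover classes d+ z al+ and d z+ al (34 + 43 = 77) plus the double crossovers (6).
RF(al–z) = (77 + 6) / 1219 = 83/1219 = 0.0681 → 6.8 centimorgans.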